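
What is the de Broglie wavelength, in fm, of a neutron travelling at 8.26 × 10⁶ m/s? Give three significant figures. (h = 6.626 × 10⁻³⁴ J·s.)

λ = 47.9 fm

p = mv = 1.675 × 10⁻²⁷ × 8.26 × 10⁶ = 1.384 × 10⁻²⁰ kg·m/s.
λ = h/p = 6.626 × 10⁻³⁴ / 1.384 × 10⁻²⁰ = 4.79 × 10⁻¹⁴ m = 47.9 fm.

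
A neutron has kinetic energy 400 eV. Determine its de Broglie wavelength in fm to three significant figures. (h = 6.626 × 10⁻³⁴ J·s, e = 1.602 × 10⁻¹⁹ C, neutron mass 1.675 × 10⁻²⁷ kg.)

λ = 1430 fm

KE = 400 eV = 6.408 × 10⁻¹⁷ J.
p = √(2mKE) = √(2 × 1.675 × 10⁻²⁷ × 6.408 × 10⁻¹⁷) = 4.633 × 10⁻²² kg·m/s.
λ = h/p = 6.626 × 10⁻³⁴ / 4.633 × 10⁻²² = 1.43 × 10⁻¹² m = 1430 fm.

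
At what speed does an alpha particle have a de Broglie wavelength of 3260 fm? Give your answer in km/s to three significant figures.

v = 30.6 km/s

p = h/λ = 6.626 × 10⁻³⁴ / 3.260 × 10⁻¹² = 2.033 × 10⁻²² kg·m/s.
v = p/m = 2.033 × 10⁻²² / 6.645 × 10⁻²⁷ = 3.06 × 10⁴ m/s = 30.6 km/s.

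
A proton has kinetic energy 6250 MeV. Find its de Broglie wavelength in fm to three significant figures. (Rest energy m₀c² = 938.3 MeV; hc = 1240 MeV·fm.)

λ = 0.174 fm

Total energy E = KE + m₀c² = 6250 + 938.3 = 7188.3 MeV.
(pc)² = E² − (m₀c²)² = (7188.3)² − (938.3)² = 5.079 × 10⁷ MeV², so pc = 7127 MeV.
λ = hc/(pc) = 1240 MeV·fm / 7127 MeV = 0.174 fm.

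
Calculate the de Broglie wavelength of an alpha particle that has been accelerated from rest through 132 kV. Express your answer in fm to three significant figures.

λ = 27.9 fm

KE = 2eV = 2 × 1.602 × 10⁻¹⁹ × 1.320 × 10⁵ = 4.229 × 10⁻¹⁴ J.
p = √(2mKE) = √(2 × 6.645 × 10⁻²⁷ × 4.229 × 10⁻¹⁴) = 2.371 × 10⁻²⁰ kg·m/s.
λ = h/p = 6.626 × 10⁻³⁴ / 2.371 × 10⁻²⁰ = 2.79 × 10⁻¹⁴ m = 27.9 fm.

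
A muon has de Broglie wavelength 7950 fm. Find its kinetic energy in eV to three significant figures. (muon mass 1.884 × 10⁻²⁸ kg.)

p = h/λ = 6.626 × 10⁻³⁴ / 7.950 × 10⁻¹² = 8.335 × 10⁻²³ kg·m/s.
KE = p²/(2m) = (8.335 × 10⁻²³)² / (2 × 1.884 × 10⁻²⁸) = 1.844 × 10⁻¹⁷ J = 115 eV.

KE = 115 eV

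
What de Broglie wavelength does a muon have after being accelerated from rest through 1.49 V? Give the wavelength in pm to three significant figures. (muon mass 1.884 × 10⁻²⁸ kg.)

λ = 69.9 pm

KE = eV = 1.602 × 10⁻¹⁹ × 1.490 = 2.387 × 10⁻¹⁹ J.
p = √(2mKE) = √(2 × 1.884 × 10⁻²⁸ × 2.387 × 10⁻¹⁹) = 9.484 × 10⁻²⁴ kg·m/s.
λ = h/p = 6.626 × 10⁻³⁴ / 9.484 × 10⁻²⁴ = 6.99 × 10⁻¹¹ m = 69.9 pm.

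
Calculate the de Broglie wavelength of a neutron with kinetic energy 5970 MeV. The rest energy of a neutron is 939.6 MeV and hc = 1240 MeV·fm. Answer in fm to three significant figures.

Total energy E = KE + m₀c² = 5970 + 939.6 = 6909.6 MeV.
(pc)² = E² − (m₀c²)² = (6909.6)² − (939.6)² = 4.686 × 10⁷ MeV², so pc = 6845 MeV.
λ = hc/(pc) = 1240 MeV·fm / 6845 MeV = 0.181 fm.

λ = 0.181 fm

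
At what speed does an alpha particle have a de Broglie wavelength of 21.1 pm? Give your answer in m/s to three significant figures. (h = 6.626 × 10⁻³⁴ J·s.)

p = h/λ = 6.626 × 10⁻³⁴ / 2.110 × 10⁻¹¹ = 3.140 × 10⁻²³ kg·m/s.
v = p/m = 3.140 × 10⁻²³ / 6.645 × 10⁻²⁷ = 4.73 × 10³ m/s = 4730 m/s.

v = 4730 m/s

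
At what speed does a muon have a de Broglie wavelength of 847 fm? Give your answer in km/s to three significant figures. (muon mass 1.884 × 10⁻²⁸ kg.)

p = h/λ = 6.626 × 10⁻³⁴ / 8.470 × 10⁻¹³ = 7.823 × 10⁻²² kg·m/s.
v = p/m = 7.823 × 10⁻²² / 1.884 × 10⁻²⁸ = 4.15 × 10⁶ m/s = 4150 km/s.

v = 4150 km/s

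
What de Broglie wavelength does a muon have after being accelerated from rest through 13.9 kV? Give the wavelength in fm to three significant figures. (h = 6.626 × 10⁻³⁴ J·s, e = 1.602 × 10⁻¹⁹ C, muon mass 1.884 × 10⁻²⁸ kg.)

λ = 723 fm

KE = eV = 1.602 × 10⁻¹⁹ × 1.390 × 10⁴ = 2.227 × 10⁻¹⁵ J.
p = √(2mKE) = √(2 × 1.884 × 10⁻²⁸ × 2.227 × 10⁻¹⁵) = 9.160 × 10⁻²² kg·m/s.
λ = h/p = 6.626 × 10⁻³⁴ / 9.160 × 10⁻²² = 7.23 × 10⁻¹³ m = 723 fm.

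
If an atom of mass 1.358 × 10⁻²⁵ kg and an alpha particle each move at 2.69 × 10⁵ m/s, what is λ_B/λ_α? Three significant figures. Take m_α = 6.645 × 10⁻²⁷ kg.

At fixed v, p = mv so λ = h/(mv) ∝ 1/m.
λ_B/λ_α = m_α/m_B = 6.645 × 10⁻²⁷/1.358 × 10⁻²⁵ = 0.0489.

λ_B/λ_α = 0.0489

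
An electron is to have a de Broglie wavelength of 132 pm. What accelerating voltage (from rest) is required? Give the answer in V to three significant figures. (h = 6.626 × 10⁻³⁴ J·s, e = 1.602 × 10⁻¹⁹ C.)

V = 86.3 V

p = h/λ = 6.626 × 10⁻³⁴ / 1.320 × 10⁻¹⁰ = 5.020 × 10⁻²⁴ kg·m/s.
KE = p²/(2m) = 1.383 × 10⁻¹⁷ J.
V = KE/e = 1.383 × 10⁻¹⁷ / (1.602 × 10⁻¹⁹) = 86.3 V.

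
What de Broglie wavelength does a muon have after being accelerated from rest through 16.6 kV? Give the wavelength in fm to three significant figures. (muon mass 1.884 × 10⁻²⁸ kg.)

λ = 662 fm

KE = eV = 1.602 × 10⁻¹⁹ × 1.660 × 10⁴ = 2.659 × 10⁻¹⁵ J.
p = √(2mKE) = √(2 × 1.884 × 10⁻²⁸ × 2.659 × 10⁻¹⁵) = 1.001 × 10⁻²¹ kg·m/s.
λ = h/p = 6.626 × 10⁻³⁴ / 1.001 × 10⁻²¹ = 6.62 × 10⁻¹³ m = 662 fm.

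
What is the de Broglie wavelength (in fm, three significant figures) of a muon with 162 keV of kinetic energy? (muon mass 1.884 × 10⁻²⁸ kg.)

KE = 162 keV = 2.595 × 10⁻¹⁴ J.
p = √(2mKE) = √(2 × 1.884 × 10⁻²⁸ × 2.595 × 10⁻¹⁴) = 3.127 × 10⁻²¹ kg·m/s.
λ = h/p = 6.626 × 10⁻³⁴ / 3.127 × 10⁻²¹ = 2.12 × 10⁻¹³ m = 212 fm.

λ = 212 fm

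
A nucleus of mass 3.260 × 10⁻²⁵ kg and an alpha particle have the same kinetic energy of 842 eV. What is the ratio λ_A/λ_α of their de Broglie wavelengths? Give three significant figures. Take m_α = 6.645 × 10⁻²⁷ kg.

λ_A/λ_α = 0.143

At fixed KE, p = √(2mKE) so λ = h/p ∝ 1/√m.
λ_A/λ_α = √(m_α/m_A) = √(6.645 × 10⁻²⁷/3.260 × 10⁻²⁵) = √(0.02038) = 0.143.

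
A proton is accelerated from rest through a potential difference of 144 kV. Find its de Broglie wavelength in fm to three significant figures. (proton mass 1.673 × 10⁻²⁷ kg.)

KE = eV = 1.602 × 10⁻¹⁹ × 1.440 × 10⁵ = 2.307 × 10⁻¹⁴ J.
p = √(2mKE) = √(2 × 1.673 × 10⁻²⁷ × 2.307 × 10⁻¹⁴) = 8.786 × 10⁻²¹ kg·m/s.
λ = h/p = 6.626 × 10⁻³⁴ / 8.786 × 10⁻²¹ = 7.54 × 10⁻¹⁴ m = 75.4 fm.

λ = 75.4 fm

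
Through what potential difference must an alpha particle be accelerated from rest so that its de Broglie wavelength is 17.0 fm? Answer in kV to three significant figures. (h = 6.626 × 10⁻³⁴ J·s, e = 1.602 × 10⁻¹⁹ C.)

p = h/λ = 6.626 × 10⁻³⁴ / 1.700 × 10⁻¹⁴ = 3.898 × 10⁻²⁰ kg·m/s.
KE = p²/(2m) = 1.143 × 10⁻¹³ J.
V = KE/2e = 1.143 × 10⁻¹³ / (2 × 1.602 × 10⁻¹⁹) = 357 kV.

V = 357 kV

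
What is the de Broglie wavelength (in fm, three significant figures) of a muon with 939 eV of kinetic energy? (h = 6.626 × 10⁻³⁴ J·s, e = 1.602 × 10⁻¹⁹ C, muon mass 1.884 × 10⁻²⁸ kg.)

KE = 939 eV = 1.504 × 10⁻¹⁶ J.
p = √(2mKE) = √(2 × 1.884 × 10⁻²⁸ × 1.504 × 10⁻¹⁶) = 2.381 × 10⁻²² kg·m/s.
λ = h/p = 6.626 × 10⁻³⁴ / 2.381 × 10⁻²² = 2.78 × 10⁻¹² m = 2780 fm.

λ = 2780 fm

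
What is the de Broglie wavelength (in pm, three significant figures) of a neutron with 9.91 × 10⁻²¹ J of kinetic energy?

λ = 115 pm

p = √(2mKE) = √(2 × 1.675 × 10⁻²⁷ × 9.910 × 10⁻²¹) = 5.762 × 10⁻²⁴ kg·m/s.
λ = h/p = 6.626 × 10⁻³⁴ / 5.762 × 10⁻²⁴ = 1.15 × 10⁻¹⁰ m = 115 pm.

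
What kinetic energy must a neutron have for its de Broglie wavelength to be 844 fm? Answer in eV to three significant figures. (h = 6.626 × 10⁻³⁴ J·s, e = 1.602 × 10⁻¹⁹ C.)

p = h/λ = 6.626 × 10⁻³⁴ / 8.440 × 10⁻¹³ = 7.851 × 10⁻²² kg·m/s.
KE = p²/(2m) = (7.851 × 10⁻²²)² / (2 × 1.675 × 10⁻²⁷) = 1.840 × 10⁻¹⁶ J = 1150 eV.

KE = 1150 eV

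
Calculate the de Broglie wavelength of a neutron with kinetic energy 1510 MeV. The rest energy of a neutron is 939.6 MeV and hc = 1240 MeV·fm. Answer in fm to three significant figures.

Total energy E = KE + m₀c² = 1510 + 939.6 = 2449.6 MeV.
(pc)² = E² − (m₀c²)² = (2449.6)² − (939.6)² = 5.118 × 10⁶ MeV², so pc = 2262 MeV.
λ = hc/(pc) = 1240 MeV·fm / 2262 MeV = 0.548 fm.

λ = 0.548 fm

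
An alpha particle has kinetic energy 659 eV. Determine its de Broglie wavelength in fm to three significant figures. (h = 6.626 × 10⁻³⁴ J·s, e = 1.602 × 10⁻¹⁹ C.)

λ = 559 fm

KE = 659 eV = 1.056 × 10⁻¹⁶ J.
p = √(2mKE) = √(2 × 6.645 × 10⁻²⁷ × 1.056 × 10⁻¹⁶) = 1.185 × 10⁻²¹ kg·m/s.
λ = h/p = 6.626 × 10⁻³⁴ / 1.185 × 10⁻²¹ = 5.59 × 10⁻¹³ m = 559 fm.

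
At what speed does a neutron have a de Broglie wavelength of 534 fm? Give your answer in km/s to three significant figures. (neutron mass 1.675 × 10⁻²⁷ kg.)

v = 741 km/s

p = h/λ = 6.626 × 10⁻³⁴ / 5.340 × 10⁻¹³ = 1.241 × 10⁻²¹ kg·m/s.
v = p/m = 1.241 × 10⁻²¹ / 1.675 × 10⁻²⁷ = 7.41 × 10⁵ m/s = 741 km/s.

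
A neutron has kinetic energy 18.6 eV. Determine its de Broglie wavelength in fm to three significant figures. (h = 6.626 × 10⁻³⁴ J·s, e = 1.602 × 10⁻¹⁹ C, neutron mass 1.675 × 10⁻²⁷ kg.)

KE = 18.6 eV = 2.980 × 10⁻¹⁸ J.
p = √(2mKE) = √(2 × 1.675 × 10⁻²⁷ × 2.980 × 10⁻¹⁸) = 9.991 × 10⁻²³ kg·m/s.
λ = h/p = 6.626 × 10⁻³⁴ / 9.991 × 10⁻²³ = 6.63 × 10⁻¹² m = 6630 fm.

λ = 6630 fm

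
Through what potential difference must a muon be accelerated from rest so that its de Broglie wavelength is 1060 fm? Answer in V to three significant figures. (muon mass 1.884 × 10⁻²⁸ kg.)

V = 6470 V

p = h/λ = 6.626 × 10⁻³⁴ / 1.060 × 10⁻¹² = 6.251 × 10⁻²² kg·m/s.
KE = p²/(2m) = 1.037 × 10⁻¹⁵ J.
V = KE/e = 1.037 × 10⁻¹⁵ / (1.602 × 10⁻¹⁹) = 6470 V.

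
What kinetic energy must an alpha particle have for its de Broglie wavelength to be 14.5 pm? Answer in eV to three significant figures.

KE = 0.981 eV

p = h/λ = 6.626 × 10⁻³⁴ / 1.450 × 10⁻¹¹ = 4.570 × 10⁻²³ kg·m/s.
KE = p²/(2m) = (4.570 × 10⁻²³)² / (2 × 6.645 × 10⁻²⁷) = 1.571 × 10⁻¹⁹ J = 0.981 eV.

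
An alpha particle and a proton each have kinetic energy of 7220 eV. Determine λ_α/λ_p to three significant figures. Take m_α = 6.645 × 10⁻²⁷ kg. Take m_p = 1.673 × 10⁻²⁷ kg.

At fixed KE, p = √(2mKE) so λ = h/p ∝ 1/√m.
λ_α/λ_p = √(m_p/m_α) = √(1.673 × 10⁻²⁷/6.645 × 10⁻²⁷) = √(0.2518) = 0.502.

λ_α/λ_p = 0.502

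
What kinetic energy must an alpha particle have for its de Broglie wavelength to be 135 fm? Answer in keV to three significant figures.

p = h/λ = 6.626 × 10⁻³⁴ / 1.350 × 10⁻¹³ = 4.908 × 10⁻²¹ kg·m/s.
KE = p²/(2m) = (4.908 × 10⁻²¹)² / (2 × 6.645 × 10⁻²⁷) = 1.813 × 10⁻¹⁵ J = 11.3 keV.

KE = 11.3 keV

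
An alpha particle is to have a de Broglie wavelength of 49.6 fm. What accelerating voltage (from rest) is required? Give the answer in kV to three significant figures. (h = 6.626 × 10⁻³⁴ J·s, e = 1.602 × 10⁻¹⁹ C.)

V = 41.9 kV

p = h/λ = 6.626 × 10⁻³⁴ / 4.960 × 10⁻¹⁴ = 1.336 × 10⁻²⁰ kg·m/s.
KE = p²/(2m) = 1.343 × 10⁻¹⁴ J.
V = KE/2e = 1.343 × 10⁻¹⁴ / (2 × 1.602 × 10⁻¹⁹) = 41.9 kV.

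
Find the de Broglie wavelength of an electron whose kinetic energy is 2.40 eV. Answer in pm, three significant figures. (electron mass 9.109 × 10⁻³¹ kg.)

λ = 792 pm

KE = 2.40 eV = 3.845 × 10⁻¹⁹ J.
p = √(2mKE) = √(2 × 9.109 × 10⁻³¹ × 3.845 × 10⁻¹⁹) = 8.369 × 10⁻²⁵ kg·m/s.
λ = h/p = 6.626 × 10⁻³⁴ / 8.369 × 10⁻²⁵ = 7.92 × 10⁻¹⁰ m = 792 pm.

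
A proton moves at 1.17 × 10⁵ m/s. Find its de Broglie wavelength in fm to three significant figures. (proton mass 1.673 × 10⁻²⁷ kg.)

λ = 3390 fm

p = mv = 1.673 × 10⁻²⁷ × 1.17 × 10⁵ = 1.957 × 10⁻²² kg·m/s.
λ = h/p = 6.626 × 10⁻³⁴ / 1.957 × 10⁻²² = 3.39 × 10⁻¹² m = 3390 fm.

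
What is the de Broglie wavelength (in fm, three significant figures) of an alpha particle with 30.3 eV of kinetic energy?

KE = 30.3 eV = 4.854 × 10⁻¹⁸ J.
p = √(2mKE) = √(2 × 6.645 × 10⁻²⁷ × 4.854 × 10⁻¹⁸) = 2.540 × 10⁻²² kg·m/s.
λ = h/p = 6.626 × 10⁻³⁴ / 2.540 × 10⁻²² = 2.61 × 10⁻¹² m = 2610 fm.

λ = 2610 fm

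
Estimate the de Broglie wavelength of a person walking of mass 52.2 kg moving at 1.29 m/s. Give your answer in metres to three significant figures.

p = mv = 52.2 × 1.29 = 6.734 × 10¹ kg·m/s.
λ = h/p = 6.626 × 10⁻³⁴ / 6.734 × 10¹ = 9.84 × 10⁻³⁶ m.

λ = 9.84 × 10⁻³⁶ m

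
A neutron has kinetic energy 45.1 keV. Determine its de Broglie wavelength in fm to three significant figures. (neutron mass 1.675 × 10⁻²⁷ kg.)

λ = 135 fm

KE = 45.1 keV = 7.225 × 10⁻¹⁵ J.
p = √(2mKE) = √(2 × 1.675 × 10⁻²⁷ × 7.225 × 10⁻¹⁵) = 4.920 × 10⁻²¹ kg·m/s.
λ = h/p = 6.626 × 10⁻³⁴ / 4.920 × 10⁻²¹ = 1.35 × 10⁻¹³ m = 135 fm.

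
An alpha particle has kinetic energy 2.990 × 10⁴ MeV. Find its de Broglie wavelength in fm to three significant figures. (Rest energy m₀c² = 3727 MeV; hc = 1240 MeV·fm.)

Total energy E = KE + m₀c² = 2.990 × 10⁴ + 3727 = 33627 MeV.
(pc)² = E² − (m₀c²)² = (33627)² − (3727)² = 1.117 × 10⁹ MeV², so pc = 3.342 × 10⁴ MeV.
λ = hc/(pc) = 1240 MeV·fm / 3.342 × 10⁴ MeV = 0.0371 fm.

λ = 0.0371 fm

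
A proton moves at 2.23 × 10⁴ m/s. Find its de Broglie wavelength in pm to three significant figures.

λ = 17.8 pm

p = mv = 1.673 × 10⁻²⁷ × 2.23 × 10⁴ = 3.731 × 10⁻²³ kg·m/s.
λ = h/p = 6.626 × 10⁻³⁴ / 3.731 × 10⁻²³ = 1.78 × 10⁻¹¹ m = 17.8 pm.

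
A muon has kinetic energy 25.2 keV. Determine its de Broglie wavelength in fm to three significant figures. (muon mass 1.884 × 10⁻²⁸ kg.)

λ = 537 fm

KE = 25.2 keV = 4.037 × 10⁻¹⁵ J.
p = √(2mKE) = √(2 × 1.884 × 10⁻²⁸ × 4.037 × 10⁻¹⁵) = 1.233 × 10⁻²¹ kg·m/s.
λ = h/p = 6.626 × 10⁻³⁴ / 1.233 × 10⁻²¹ = 5.37 × 10⁻¹³ m = 537 fm.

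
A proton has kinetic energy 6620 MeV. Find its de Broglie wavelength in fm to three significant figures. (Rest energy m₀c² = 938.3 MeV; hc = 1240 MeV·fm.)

λ = 0.165 fm

Total energy E = KE + m₀c² = 6620 + 938.3 = 7558.3 MeV.
(pc)² = E² − (m₀c²)² = (7558.3)² − (938.3)² = 5.625 × 10⁷ MeV², so pc = 7500 MeV.
λ = hc/(pc) = 1240 MeV·fm / 7500 MeV = 0.165 fm.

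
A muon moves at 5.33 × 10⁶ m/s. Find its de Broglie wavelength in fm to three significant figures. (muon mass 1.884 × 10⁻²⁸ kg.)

p = mv = 1.884 × 10⁻²⁸ × 5.33 × 10⁶ = 1.004 × 10⁻²¹ kg·m/s.
λ = h/p = 6.626 × 10⁻³⁴ / 1.004 × 10⁻²¹ = 6.60 × 10⁻¹³ m = 660 fm.

λ = 660 fm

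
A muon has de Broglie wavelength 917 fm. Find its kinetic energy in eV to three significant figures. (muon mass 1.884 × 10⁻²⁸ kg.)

p = h/λ = 6.626 × 10⁻³⁴ / 9.170 × 10⁻¹³ = 7.226 × 10⁻²² kg·m/s.
KE = p²/(2m) = (7.226 × 10⁻²²)² / (2 × 1.884 × 10⁻²⁸) = 1.386 × 10⁻¹⁵ J = 8650 eV.

KE = 8650 eV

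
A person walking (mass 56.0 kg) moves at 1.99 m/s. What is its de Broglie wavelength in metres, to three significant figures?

λ = 5.95 × 10⁻³⁶ m

p = mv = 56.0 × 1.99 = 1.114 × 10² kg·m/s.
λ = h/p = 6.626 × 10⁻³⁴ / 1.114 × 10² = 5.95 × 10⁻³⁶ m.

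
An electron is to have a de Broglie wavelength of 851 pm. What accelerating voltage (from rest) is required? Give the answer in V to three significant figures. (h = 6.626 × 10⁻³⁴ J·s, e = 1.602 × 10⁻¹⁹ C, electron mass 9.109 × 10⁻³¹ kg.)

p = h/λ = 6.626 × 10⁻³⁴ / 8.510 × 10⁻¹⁰ = 7.786 × 10⁻²⁵ kg·m/s.
KE = p²/(2m) = 3.328 × 10⁻¹⁹ J.
V = KE/e = 3.328 × 10⁻¹⁹ / (1.602 × 10⁻¹⁹) = 2.08 V.

V = 2.08 V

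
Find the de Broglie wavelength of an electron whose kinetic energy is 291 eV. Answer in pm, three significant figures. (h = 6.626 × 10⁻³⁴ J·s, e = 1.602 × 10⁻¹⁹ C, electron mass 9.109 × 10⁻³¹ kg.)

KE = 291 eV = 4.662 × 10⁻¹⁷ J.
p = √(2mKE) = √(2 × 9.109 × 10⁻³¹ × 4.662 × 10⁻¹⁷) = 9.216 × 10⁻²⁴ kg·m/s.
λ = h/p = 6.626 × 10⁻³⁴ / 9.216 × 10⁻²⁴ = 7.19 × 10⁻¹¹ m = 71.9 pm.

λ = 71.9 pm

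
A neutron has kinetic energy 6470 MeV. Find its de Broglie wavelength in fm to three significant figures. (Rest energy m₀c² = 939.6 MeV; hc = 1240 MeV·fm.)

Total energy E = KE + m₀c² = 6470 + 939.6 = 7409.6 MeV.
(pc)² = E² − (m₀c²)² = (7409.6)² − (939.6)² = 5.402 × 10⁷ MeV², so pc = 7350 MeV.
λ = hc/(pc) = 1240 MeV·fm / 7350 MeV = 0.169 fm.

λ = 0.169 fm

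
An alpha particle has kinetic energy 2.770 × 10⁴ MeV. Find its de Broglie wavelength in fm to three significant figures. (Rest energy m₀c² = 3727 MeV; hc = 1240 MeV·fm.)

Total energy E = KE + m₀c² = 2.770 × 10⁴ + 3727 = 31427 MeV.
(pc)² = E² − (m₀c²)² = (31427)² − (3727)² = 9.738 × 10⁸ MeV², so pc = 3.121 × 10⁴ MeV.
λ = hc/(pc) = 1240 MeV·fm / 3.121 × 10⁴ MeV = 0.0397 fm.

λ = 0.0397 fm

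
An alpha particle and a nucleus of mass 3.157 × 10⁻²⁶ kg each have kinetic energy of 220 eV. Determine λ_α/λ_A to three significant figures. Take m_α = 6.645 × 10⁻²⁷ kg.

At fixed KE, p = √(2mKE) so λ = h/p ∝ 1/√m.
λ_α/λ_A = √(m_A/m_α) = √(3.157 × 10⁻²⁶/6.645 × 10⁻²⁷) = √(4.751) = 2.18.

λ_α/λ_A = 2.18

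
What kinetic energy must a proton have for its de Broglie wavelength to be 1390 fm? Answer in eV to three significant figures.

KE = 424 eV

p = h/λ = 6.626 × 10⁻³⁴ / 1.390 × 10⁻¹² = 4.767 × 10⁻²² kg·m/s.
KE = p²/(2m) = (4.767 × 10⁻²²)² / (2 × 1.673 × 10⁻²⁷) = 6.791 × 10⁻¹⁷ J = 424 eV.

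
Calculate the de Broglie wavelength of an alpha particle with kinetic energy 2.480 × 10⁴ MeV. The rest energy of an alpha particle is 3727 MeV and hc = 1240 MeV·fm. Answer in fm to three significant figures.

λ = 0.0438 fm

Total energy E = KE + m₀c² = 2.480 × 10⁴ + 3727 = 28527 MeV.
(pc)² = E² − (m₀c²)² = (28527)² − (3727)² = 7.999 × 10⁸ MeV², so pc = 2.828 × 10⁴ MeV.
λ = hc/(pc) = 1240 MeV·fm / 2.828 × 10⁴ MeV = 0.0438 fm.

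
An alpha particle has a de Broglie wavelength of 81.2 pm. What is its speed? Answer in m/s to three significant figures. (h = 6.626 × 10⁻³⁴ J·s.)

p = h/λ = 6.626 × 10⁻³⁴ / 8.120 × 10⁻¹¹ = 8.160 × 10⁻²⁴ kg·m/s.
v = p/m = 8.160 × 10⁻²⁴ / 6.645 × 10⁻²⁷ = 1.23 × 10³ m/s = 1230 m/s.

v = 1230 m/s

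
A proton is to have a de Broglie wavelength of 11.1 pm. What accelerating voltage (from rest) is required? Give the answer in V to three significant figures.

V = 6.65 V

p = h/λ = 6.626 × 10⁻³⁴ / 1.110 × 10⁻¹¹ = 5.969 × 10⁻²³ kg·m/s.
KE = p²/(2m) = 1.065 × 10⁻¹⁸ J.
V = KE/e = 1.065 × 10⁻¹⁸ / (1.602 × 10⁻¹⁹) = 6.65 V.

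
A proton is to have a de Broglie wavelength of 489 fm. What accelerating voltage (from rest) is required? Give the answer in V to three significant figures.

V = 3430 V

p = h/λ = 6.626 × 10⁻³⁴ / 4.890 × 10⁻¹³ = 1.355 × 10⁻²¹ kg·m/s.
KE = p²/(2m) = 5.487 × 10⁻¹⁶ J.
V = KE/e = 5.487 × 10⁻¹⁶ / (1.602 × 10⁻¹⁹) = 3430 V.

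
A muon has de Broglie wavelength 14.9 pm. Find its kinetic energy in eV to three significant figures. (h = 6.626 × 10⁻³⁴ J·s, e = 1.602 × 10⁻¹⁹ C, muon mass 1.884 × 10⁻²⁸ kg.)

KE = 32.8 eV

p = h/λ = 6.626 × 10⁻³⁴ / 1.490 × 10⁻¹¹ = 4.447 × 10⁻²³ kg·m/s.
KE = p²/(2m) = (4.447 × 10⁻²³)² / (2 × 1.884 × 10⁻²⁸) = 5.248 × 10⁻¹⁸ J = 32.8 eV.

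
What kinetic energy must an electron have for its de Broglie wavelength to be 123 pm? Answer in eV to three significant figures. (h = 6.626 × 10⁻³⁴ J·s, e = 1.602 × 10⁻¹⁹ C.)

KE = 99.4 eV

p = h/λ = 6.626 × 10⁻³⁴ / 1.230 × 10⁻¹⁰ = 5.387 × 10⁻²⁴ kg·m/s.
KE = p²/(2m) = (5.387 × 10⁻²⁴)² / (2 × 9.109 × 10⁻³¹) = 1.593 × 10⁻¹⁷ J = 99.4 eV.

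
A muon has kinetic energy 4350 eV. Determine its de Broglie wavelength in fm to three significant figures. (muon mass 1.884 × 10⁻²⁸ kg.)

λ = 1290 fm

KE = 4350 eV = 6.969 × 10⁻¹⁶ J.
p = √(2mKE) = √(2 × 1.884 × 10⁻²⁸ × 6.969 × 10⁻¹⁶) = 5.124 × 10⁻²² kg·m/s.
λ = h/p = 6.626 × 10⁻³⁴ / 5.124 × 10⁻²² = 1.29 × 10⁻¹² m = 1290 fm.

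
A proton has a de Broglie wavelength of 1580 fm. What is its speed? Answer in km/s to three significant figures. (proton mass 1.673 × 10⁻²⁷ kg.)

p = h/λ = 6.626 × 10⁻³⁴ / 1.580 × 10⁻¹² = 4.194 × 10⁻²² kg·m/s.
v = p/m = 4.194 × 10⁻²² / 1.673 × 10⁻²⁷ = 2.51 × 10⁵ m/s = 251 km/s.

v = 251 km/s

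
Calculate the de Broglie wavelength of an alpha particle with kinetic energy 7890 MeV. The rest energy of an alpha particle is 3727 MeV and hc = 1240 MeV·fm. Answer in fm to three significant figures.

λ = 0.113 fm

Total energy E = KE + m₀c² = 7890 + 3727 = 11617 MeV.
(pc)² = E² − (m₀c²)² = (11617)² − (3727)² = 1.211 × 10⁸ MeV², so pc = 1.100 × 10⁴ MeV.
λ = hc/(pc) = 1240 MeV·fm / 1.100 × 10⁴ MeV = 0.113 fm.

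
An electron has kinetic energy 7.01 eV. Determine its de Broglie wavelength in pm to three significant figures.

KE = 7.01 eV = 1.123 × 10⁻¹⁸ J.
p = √(2mKE) = √(2 × 9.109 × 10⁻³¹ × 1.123 × 10⁻¹⁸) = 1.430 × 10⁻²⁴ kg·m/s.
λ = h/p = 6.626 × 10⁻³⁴ / 1.430 × 10⁻²⁴ = 4.63 × 10⁻¹⁰ m = 463 pm.

λ = 463 pm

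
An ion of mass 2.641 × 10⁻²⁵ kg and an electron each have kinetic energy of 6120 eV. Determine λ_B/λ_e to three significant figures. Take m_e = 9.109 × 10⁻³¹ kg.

At fixed KE, p = √(2mKE) so λ = h/p ∝ 1/√m.
λ_B/λ_e = √(m_e/m_B) = √(9.109 × 10⁻³¹/2.641 × 10⁻²⁵) = √(3.449 × 10⁻⁶) = 1.86 × 10⁻³.

λ_B/λ_e = 1.86 × 10⁻³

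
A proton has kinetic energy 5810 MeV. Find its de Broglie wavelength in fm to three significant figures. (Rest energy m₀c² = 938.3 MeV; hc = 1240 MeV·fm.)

λ = 0.186 fm

Total energy E = KE + m₀c² = 5810 + 938.3 = 6748.3 MeV.
(pc)² = E² − (m₀c²)² = (6748.3)² − (938.3)² = 4.466 × 10⁷ MeV², so pc = 6683 MeV.
λ = hc/(pc) = 1240 MeV·fm / 6683 MeV = 0.186 fm.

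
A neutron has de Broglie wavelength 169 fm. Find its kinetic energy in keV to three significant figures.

p = h/λ = 6.626 × 10⁻³⁴ / 1.690 × 10⁻¹³ = 3.921 × 10⁻²¹ kg·m/s.
KE = p²/(2m) = (3.921 × 10⁻²¹)² / (2 × 1.675 × 10⁻²⁷) = 4.589 × 10⁻¹⁵ J = 28.6 keV.

KE = 28.6 keV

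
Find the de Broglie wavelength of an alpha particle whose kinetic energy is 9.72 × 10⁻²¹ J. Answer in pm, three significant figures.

λ = 58.3 pm

p = √(2mKE) = √(2 × 6.645 × 10⁻²⁷ × 9.720 × 10⁻²¹) = 1.137 × 10⁻²³ kg·m/s.
λ = h/p = 6.626 × 10⁻³⁴ / 1.137 × 10⁻²³ = 5.83 × 10⁻¹¹ m = 58.3 pm.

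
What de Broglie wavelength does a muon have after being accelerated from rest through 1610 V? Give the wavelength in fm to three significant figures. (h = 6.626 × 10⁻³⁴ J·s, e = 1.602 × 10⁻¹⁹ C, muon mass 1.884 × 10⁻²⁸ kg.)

KE = eV = 1.602 × 10⁻¹⁹ × 1610 = 2.579 × 10⁻¹⁶ J.
p = √(2mKE) = √(2 × 1.884 × 10⁻²⁸ × 2.579 × 10⁻¹⁶) = 3.117 × 10⁻²² kg·m/s.
λ = h/p = 6.626 × 10⁻³⁴ / 3.117 × 10⁻²² = 2.13 × 10⁻¹² m = 2130 fm.

λ = 2130 fm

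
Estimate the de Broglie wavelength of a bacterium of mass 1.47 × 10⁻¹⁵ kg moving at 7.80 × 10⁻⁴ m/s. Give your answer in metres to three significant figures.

p = mv = 1.47 × 10⁻¹⁵ × 7.80 × 10⁻⁴ = 1.147 × 10⁻¹⁸ kg·m/s.
λ = h/p = 6.626 × 10⁻³⁴ / 1.147 × 10⁻¹⁸ = 5.78 × 10⁻¹⁶ m.

λ = 5.78 × 10⁻¹⁶ m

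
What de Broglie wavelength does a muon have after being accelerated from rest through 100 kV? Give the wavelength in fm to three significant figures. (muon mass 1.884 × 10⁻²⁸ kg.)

λ = 270 fm

KE = eV = 1.602 × 10⁻¹⁹ × 1.000 × 10⁵ = 1.602 × 10⁻¹⁴ J.
p = √(2mKE) = √(2 × 1.884 × 10⁻²⁸ × 1.602 × 10⁻¹⁴) = 2.457 × 10⁻²¹ kg·m/s.
λ = h/p = 6.626 × 10⁻³⁴ / 2.457 × 10⁻²¹ = 2.70 × 10⁻¹³ m = 270 fm.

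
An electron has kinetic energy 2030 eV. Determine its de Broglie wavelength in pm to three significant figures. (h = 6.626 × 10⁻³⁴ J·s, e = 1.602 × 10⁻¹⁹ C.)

λ = 27.2 pm

KE = 2030 eV = 3.252 × 10⁻¹⁶ J.
p = √(2mKE) = √(2 × 9.109 × 10⁻³¹ × 3.252 × 10⁻¹⁶) = 2.434 × 10⁻²³ kg·m/s.
λ = h/p = 6.626 × 10⁻³⁴ / 2.434 × 10⁻²³ = 2.72 × 10⁻¹¹ m = 27.2 pm.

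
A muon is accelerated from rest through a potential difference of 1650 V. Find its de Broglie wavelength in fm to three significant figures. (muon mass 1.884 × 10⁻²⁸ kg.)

KE = eV = 1.602 × 10⁻¹⁹ × 1650 = 2.643 × 10⁻¹⁶ J.
p = √(2mKE) = √(2 × 1.884 × 10⁻²⁸ × 2.643 × 10⁻¹⁶) = 3.156 × 10⁻²² kg·m/s.
λ = h/p = 6.626 × 10⁻³⁴ / 3.156 × 10⁻²² = 2.10 × 10⁻¹² m = 2100 fm.

λ = 2100 fm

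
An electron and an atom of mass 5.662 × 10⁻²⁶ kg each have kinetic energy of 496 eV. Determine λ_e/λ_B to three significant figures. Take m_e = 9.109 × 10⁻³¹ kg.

λ_e/λ_B = 249

At fixed KE, p = √(2mKE) so λ = h/p ∝ 1/√m.
λ_e/λ_B = √(m_B/m_e) = √(5.662 × 10⁻²⁶/9.109 × 10⁻³¹) = √(6.216 × 10⁴) = 249.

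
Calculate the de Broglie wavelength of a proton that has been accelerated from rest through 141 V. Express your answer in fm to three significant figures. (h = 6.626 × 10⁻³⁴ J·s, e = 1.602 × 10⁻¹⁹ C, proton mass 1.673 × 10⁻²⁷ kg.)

λ = 2410 fm

KE = eV = 1.602 × 10⁻¹⁹ × 141.0 = 2.259 × 10⁻¹⁷ J.
p = √(2mKE) = √(2 × 1.673 × 10⁻²⁷ × 2.259 × 10⁻¹⁷) = 2.749 × 10⁻²² kg·m/s.
λ = h/p = 6.626 × 10⁻³⁴ / 2.749 × 10⁻²² = 2.41 × 10⁻¹² m = 2410 fm.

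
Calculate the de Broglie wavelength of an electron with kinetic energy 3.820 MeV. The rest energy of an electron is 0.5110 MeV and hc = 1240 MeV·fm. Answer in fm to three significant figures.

Total energy E = KE + m₀c² = 3.820 + 0.5110 = 4.3310 MeV.
(pc)² = E² − (m₀c²)² = (4.3310)² − (0.5110)² = 18.50 MeV², so pc = 4.301 MeV.
λ = hc/(pc) = 1240 MeV·fm / 4.301 MeV = 288 fm.

λ = 288 fm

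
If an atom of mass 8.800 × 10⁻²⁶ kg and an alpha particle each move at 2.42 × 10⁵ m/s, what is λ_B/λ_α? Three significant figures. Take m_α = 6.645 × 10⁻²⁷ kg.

At fixed v, p = mv so λ = h/(mv) ∝ 1/m.
λ_B/λ_α = m_α/m_B = 6.645 × 10⁻²⁷/8.800 × 10⁻²⁶ = 0.0755.

λ_B/λ_α = 0.0755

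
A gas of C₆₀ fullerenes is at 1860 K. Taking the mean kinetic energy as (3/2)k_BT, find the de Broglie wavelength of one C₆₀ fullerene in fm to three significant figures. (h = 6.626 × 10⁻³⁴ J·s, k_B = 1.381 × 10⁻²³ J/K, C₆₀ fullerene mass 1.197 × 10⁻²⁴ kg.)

KE = (3/2)k_BT = 1.5 × 1.381 × 10⁻²³ × 1860 = 3.853 × 10⁻²⁰ J.
p = √(2mKE) = √(2 × 1.197 × 10⁻²⁴ × 3.853 × 10⁻²⁰) = 3.037 × 10⁻²² kg·m/s.
λ = h/p = 2.18 × 10⁻¹² m = 2180 fm.

λ = 2180 fm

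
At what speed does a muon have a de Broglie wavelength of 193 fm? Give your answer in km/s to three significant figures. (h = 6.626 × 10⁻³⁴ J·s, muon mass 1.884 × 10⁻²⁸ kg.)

v = 1.82 × 10⁴ km/s

p = h/λ = 6.626 × 10⁻³⁴ / 1.930 × 10⁻¹³ = 3.433 × 10⁻²¹ kg·m/s.
v = p/m = 3.433 × 10⁻²¹ / 1.884 × 10⁻²⁸ = 1.82 × 10⁷ m/s = 1.82 × 10⁴ km/s.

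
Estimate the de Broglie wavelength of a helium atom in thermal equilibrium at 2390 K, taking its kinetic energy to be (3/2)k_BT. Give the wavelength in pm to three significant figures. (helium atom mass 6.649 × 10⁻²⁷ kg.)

λ = 25.8 pm

KE = (3/2)k_BT = 1.5 × 1.381 × 10⁻²³ × 2390 = 4.951 × 10⁻²⁰ J.
p = √(2mKE) = √(2 × 6.649 × 10⁻²⁷ × 4.951 × 10⁻²⁰) = 2.566 × 10⁻²³ kg·m/s.
λ = h/p = 2.58 × 10⁻¹¹ m = 25.8 pm.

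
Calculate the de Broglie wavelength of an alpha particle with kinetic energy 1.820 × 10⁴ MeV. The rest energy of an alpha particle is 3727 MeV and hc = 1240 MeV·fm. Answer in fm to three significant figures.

Total energy E = KE + m₀c² = 1.820 × 10⁴ + 3727 = 21927 MeV.
(pc)² = E² − (m₀c²)² = (21927)² − (3727)² = 4.669 × 10⁸ MeV², so pc = 2.161 × 10⁴ MeV.
λ = hc/(pc) = 1240 MeV·fm / 2.161 × 10⁴ MeV = 0.0574 fm.

λ = 0.0574 fm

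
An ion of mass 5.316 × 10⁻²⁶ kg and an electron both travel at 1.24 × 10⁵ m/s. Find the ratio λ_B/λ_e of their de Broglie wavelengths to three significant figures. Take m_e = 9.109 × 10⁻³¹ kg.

λ_B/λ_e = 1.71 × 10⁻⁵

At fixed v, p = mv so λ = h/(mv) ∝ 1/m.
λ_B/λ_e = m_e/m_B = 9.109 × 10⁻³¹/5.316 × 10⁻²⁶ = 1.71 × 10⁻⁵.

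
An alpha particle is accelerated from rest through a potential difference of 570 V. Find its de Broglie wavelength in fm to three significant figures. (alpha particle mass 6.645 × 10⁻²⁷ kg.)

λ = 425 fm

KE = 2eV = 2 × 1.602 × 10⁻¹⁹ × 570.0 = 1.826 × 10⁻¹⁶ J.
p = √(2mKE) = √(2 × 6.645 × 10⁻²⁷ × 1.826 × 10⁻¹⁶) = 1.558 × 10⁻²¹ kg·m/s.
λ = h/p = 6.626 × 10⁻³⁴ / 1.558 × 10⁻²¹ = 4.25 × 10⁻¹³ m = 425 fm.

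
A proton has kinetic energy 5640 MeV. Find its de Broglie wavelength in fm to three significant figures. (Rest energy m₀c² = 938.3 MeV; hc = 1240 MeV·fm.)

λ = 0.190 fm

Total energy E = KE + m₀c² = 5640 + 938.3 = 6578.3 MeV.
(pc)² = E² − (m₀c²)² = (6578.3)² − (938.3)² = 4.239 × 10⁷ MeV², so pc = 6511 MeV.
λ = hc/(pc) = 1240 MeV·fm / 6511 MeV = 0.190 fm.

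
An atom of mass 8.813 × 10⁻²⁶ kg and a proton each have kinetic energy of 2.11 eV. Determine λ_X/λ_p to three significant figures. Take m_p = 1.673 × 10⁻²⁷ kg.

λ_X/λ_p = 0.138

At fixed KE, p = √(2mKE) so λ = h/p ∝ 1/√m.
λ_X/λ_p = √(m_p/m_X) = √(1.673 × 10⁻²⁷/8.813 × 10⁻²⁶) = √(0.01898) = 0.138.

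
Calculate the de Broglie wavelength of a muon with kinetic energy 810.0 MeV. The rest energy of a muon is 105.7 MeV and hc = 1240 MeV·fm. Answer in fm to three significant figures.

λ = 1.36 fm

Total energy E = KE + m₀c² = 810.0 + 105.7 = 915.7 MeV.
(pc)² = E² − (m₀c²)² = (915.7)² − (105.7)² = 8.273 × 10⁵ MeV², so pc = 909.6 MeV.
λ = hc/(pc) = 1240 MeV·fm / 909.6 MeV = 1.36 fm.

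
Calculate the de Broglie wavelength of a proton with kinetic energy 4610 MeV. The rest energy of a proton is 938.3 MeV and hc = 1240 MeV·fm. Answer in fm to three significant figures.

λ = 0.227 fm

Total energy E = KE + m₀c² = 4610 + 938.3 = 5548.3 MeV.
(pc)² = E² − (m₀c²)² = (5548.3)² − (938.3)² = 2.990 × 10⁷ MeV², so pc = 5468 MeV.
λ = hc/(pc) = 1240 MeV·fm / 5468 MeV = 0.227 fm.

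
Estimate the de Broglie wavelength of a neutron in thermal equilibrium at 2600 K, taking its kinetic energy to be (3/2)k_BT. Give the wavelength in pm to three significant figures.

λ = 49.3 pm

KE = (3/2)k_BT = 1.5 × 1.381 × 10⁻²³ × 2600 = 5.386 × 10⁻²⁰ J.
p = √(2mKE) = √(2 × 1.675 × 10⁻²⁷ × 5.386 × 10⁻²⁰) = 1.343 × 10⁻²³ kg·m/s.
λ = h/p = 4.93 × 10⁻¹¹ m = 49.3 pm.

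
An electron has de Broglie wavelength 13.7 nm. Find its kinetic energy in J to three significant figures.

p = h/λ = 6.626 × 10⁻³⁴ / 1.370 × 10⁻⁸ = 4.836 × 10⁻²⁶ kg·m/s.
KE = p²/(2m) = (4.836 × 10⁻²⁶)² / (2 × 9.109 × 10⁻³¹) = 1.284 × 10⁻²¹ J = 1.28 × 10⁻²¹ J.

KE = 1.28 × 10⁻²¹ J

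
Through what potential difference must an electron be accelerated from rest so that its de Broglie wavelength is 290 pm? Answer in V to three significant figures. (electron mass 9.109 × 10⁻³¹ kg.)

p = h/λ = 6.626 × 10⁻³⁴ / 2.900 × 10⁻¹⁰ = 2.285 × 10⁻²⁴ kg·m/s.
KE = p²/(2m) = 2.866 × 10⁻¹⁸ J.
V = KE/e = 2.866 × 10⁻¹⁸ / (1.602 × 10⁻¹⁹) = 17.9 V.

V = 17.9 V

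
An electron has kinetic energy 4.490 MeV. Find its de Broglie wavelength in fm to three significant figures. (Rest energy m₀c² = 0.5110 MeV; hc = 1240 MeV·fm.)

Total energy E = KE + m₀c² = 4.490 + 0.5110 = 5.0010 MeV.
(pc)² = E² − (m₀c²)² = (5.0010)² − (0.5110)² = 24.75 MeV², so pc = 4.975 MeV.
λ = hc/(pc) = 1240 MeV·fm / 4.975 MeV = 249 fm.

λ = 249 fm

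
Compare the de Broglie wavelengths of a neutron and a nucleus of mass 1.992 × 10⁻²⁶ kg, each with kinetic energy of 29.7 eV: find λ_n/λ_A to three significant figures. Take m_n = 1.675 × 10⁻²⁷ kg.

λ_n/λ_A = 3.45

At fixed KE, p = √(2mKE) so λ = h/p ∝ 1/√m.
λ_n/λ_A = √(m_A/m_n) = √(1.992 × 10⁻²⁶/1.675 × 10⁻²⁷) = √(11.89) = 3.45.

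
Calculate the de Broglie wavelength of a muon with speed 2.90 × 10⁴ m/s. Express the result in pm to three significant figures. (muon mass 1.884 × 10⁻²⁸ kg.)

p = mv = 1.884 × 10⁻²⁸ × 2.90 × 10⁴ = 5.464 × 10⁻²⁴ kg·m/s.
λ = h/p = 6.626 × 10⁻³⁴ / 5.464 × 10⁻²⁴ = 1.21 × 10⁻¹⁰ m = 121 pm.

λ = 121 pm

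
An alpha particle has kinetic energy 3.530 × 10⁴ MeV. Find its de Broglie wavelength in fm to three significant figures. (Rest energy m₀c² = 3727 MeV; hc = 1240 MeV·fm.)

λ = 0.0319 fm

Total energy E = KE + m₀c² = 3.530 × 10⁴ + 3727 = 39027 MeV.
(pc)² = E² − (m₀c²)² = (39027)² − (3727)² = 1.509 × 10⁹ MeV², so pc = 3.885 × 10⁴ MeV.
λ = hc/(pc) = 1240 MeV·fm / 3.885 × 10⁴ MeV = 0.0319 fm.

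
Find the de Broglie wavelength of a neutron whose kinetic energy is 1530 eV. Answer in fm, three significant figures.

λ = 731 fm

KE = 1530 eV = 2.451 × 10⁻¹⁶ J.
p = √(2mKE) = √(2 × 1.675 × 10⁻²⁷ × 2.451 × 10⁻¹⁶) = 9.061 × 10⁻²² kg·m/s.
λ = h/p = 6.626 × 10⁻³⁴ / 9.061 × 10⁻²² = 7.31 × 10⁻¹³ m = 731 fm.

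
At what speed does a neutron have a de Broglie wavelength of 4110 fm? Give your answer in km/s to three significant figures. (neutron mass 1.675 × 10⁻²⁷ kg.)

p = h/λ = 6.626 × 10⁻³⁴ / 4.110 × 10⁻¹² = 1.612 × 10⁻²² kg·m/s.
v = p/m = 1.612 × 10⁻²² / 1.675 × 10⁻²⁷ = 9.62 × 10⁴ m/s = 96.2 km/s.

v = 96.2 km/s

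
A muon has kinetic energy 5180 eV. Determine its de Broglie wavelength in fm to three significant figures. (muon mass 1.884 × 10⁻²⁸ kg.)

KE = 5180 eV = 8.298 × 10⁻¹⁶ J.
p = √(2mKE) = √(2 × 1.884 × 10⁻²⁸ × 8.298 × 10⁻¹⁶) = 5.592 × 10⁻²² kg·m/s.
λ = h/p = 6.626 × 10⁻³⁴ / 5.592 × 10⁻²² = 1.18 × 10⁻¹² m = 1180 fm.

λ = 1180 fm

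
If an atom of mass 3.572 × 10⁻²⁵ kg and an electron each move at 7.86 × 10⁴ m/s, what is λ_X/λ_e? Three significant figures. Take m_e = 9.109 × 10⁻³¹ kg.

At fixed v, p = mv so λ = h/(mv) ∝ 1/m.
λ_X/λ_e = m_e/m_X = 9.109 × 10⁻³¹/3.572 × 10⁻²⁵ = 2.55 × 10⁻⁶.

λ_X/λ_e = 2.55 × 10⁻⁶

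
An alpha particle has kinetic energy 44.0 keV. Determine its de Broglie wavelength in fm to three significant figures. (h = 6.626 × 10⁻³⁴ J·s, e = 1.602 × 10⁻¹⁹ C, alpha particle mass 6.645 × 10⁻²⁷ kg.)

KE = 44.0 keV = 7.049 × 10⁻¹⁵ J.
p = √(2mKE) = √(2 × 6.645 × 10⁻²⁷ × 7.049 × 10⁻¹⁵) = 9.679 × 10⁻²¹ kg·m/s.
λ = h/p = 6.626 × 10⁻³⁴ / 9.679 × 10⁻²¹ = 6.85 × 10⁻¹⁴ m = 68.5 fm.

λ = 68.5 fm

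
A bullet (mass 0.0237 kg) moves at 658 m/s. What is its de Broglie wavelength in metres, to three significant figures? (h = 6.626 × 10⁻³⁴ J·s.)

p = mv = 0.0237 × 658 = 1.559 × 10¹ kg·m/s.
λ = h/p = 6.626 × 10⁻³⁴ / 1.559 × 10¹ = 4.25 × 10⁻³⁵ m.

λ = 4.25 × 10⁻³⁵ m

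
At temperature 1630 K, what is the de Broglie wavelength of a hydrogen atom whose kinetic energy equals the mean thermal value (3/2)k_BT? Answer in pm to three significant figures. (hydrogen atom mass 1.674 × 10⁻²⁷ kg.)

KE = (3/2)k_BT = 1.5 × 1.381 × 10⁻²³ × 1630 = 3.377 × 10⁻²⁰ J.
p = √(2mKE) = √(2 × 1.674 × 10⁻²⁷ × 3.377 × 10⁻²⁰) = 1.063 × 10⁻²³ kg·m/s.
λ = h/p = 6.23 × 10⁻¹¹ m = 62.3 pm.

λ = 62.3 pm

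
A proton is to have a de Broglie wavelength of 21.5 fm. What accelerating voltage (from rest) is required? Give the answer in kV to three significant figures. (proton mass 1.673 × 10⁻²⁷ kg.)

p = h/λ = 6.626 × 10⁻³⁴ / 2.150 × 10⁻¹⁴ = 3.082 × 10⁻²⁰ kg·m/s.
KE = p²/(2m) = 2.839 × 10⁻¹³ J.
V = KE/e = 2.839 × 10⁻¹³ / (1.602 × 10⁻¹⁹) = 1770 kV.

V = 1770 kV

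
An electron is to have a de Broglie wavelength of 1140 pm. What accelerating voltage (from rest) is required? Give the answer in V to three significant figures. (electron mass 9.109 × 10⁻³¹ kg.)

V = 1.16 V

p = h/λ = 6.626 × 10⁻³⁴ / 1.140 × 10⁻⁹ = 5.812 × 10⁻²⁵ kg·m/s.
KE = p²/(2m) = 1.854 × 10⁻¹⁹ J.
V = KE/e = 1.854 × 10⁻¹⁹ / (1.602 × 10⁻¹⁹) = 1.16 V.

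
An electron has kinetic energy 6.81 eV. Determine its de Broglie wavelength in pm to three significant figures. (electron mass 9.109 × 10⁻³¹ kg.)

KE = 6.81 eV = 1.091 × 10⁻¹⁸ J.
p = √(2mKE) = √(2 × 9.109 × 10⁻³¹ × 1.091 × 10⁻¹⁸) = 1.410 × 10⁻²⁴ kg·m/s.
λ = h/p = 6.626 × 10⁻³⁴ / 1.410 × 10⁻²⁴ = 4.70 × 10⁻¹⁰ m = 470 pm.

λ = 470 pm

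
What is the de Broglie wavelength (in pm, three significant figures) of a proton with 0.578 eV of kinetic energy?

λ = 37.6 pm

KE = 0.578 eV = 9.260 × 10⁻²⁰ J.
p = √(2mKE) = √(2 × 1.673 × 10⁻²⁷ × 9.260 × 10⁻²⁰) = 1.760 × 10⁻²³ kg·m/s.
λ = h/p = 6.626 × 10⁻³⁴ / 1.760 × 10⁻²³ = 3.76 × 10⁻¹¹ m = 37.6 pm.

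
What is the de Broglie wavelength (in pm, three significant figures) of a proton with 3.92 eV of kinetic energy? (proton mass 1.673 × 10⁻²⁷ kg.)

KE = 3.92 eV = 6.280 × 10⁻¹⁹ J.
p = √(2mKE) = √(2 × 1.673 × 10⁻²⁷ × 6.280 × 10⁻¹⁹) = 4.584 × 10⁻²³ kg·m/s.
λ = h/p = 6.626 × 10⁻³⁴ / 4.584 × 10⁻²³ = 1.45 × 10⁻¹¹ m = 14.5 pm.

λ = 14.5 pm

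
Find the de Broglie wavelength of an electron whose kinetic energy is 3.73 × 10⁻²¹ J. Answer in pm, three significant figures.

p = √(2mKE) = √(2 × 9.109 × 10⁻³¹ × 3.730 × 10⁻²¹) = 8.243 × 10⁻²⁶ kg·m/s.
λ = h/p = 6.626 × 10⁻³⁴ / 8.243 × 10⁻²⁶ = 8.04 × 10⁻⁹ m = 8040 pm.

λ = 8040 pm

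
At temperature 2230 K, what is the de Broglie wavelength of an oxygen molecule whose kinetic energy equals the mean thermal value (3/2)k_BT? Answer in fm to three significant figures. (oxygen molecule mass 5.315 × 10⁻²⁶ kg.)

λ = 9460 fm

KE = (3/2)k_BT = 1.5 × 1.381 × 10⁻²³ × 2230 = 4.619 × 10⁻²⁰ J.
p = √(2mKE) = √(2 × 5.315 × 10⁻²⁶ × 4.619 × 10⁻²⁰) = 7.007 × 10⁻²³ kg·m/s.
λ = h/p = 9.46 × 10⁻¹² m = 9460 fm.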